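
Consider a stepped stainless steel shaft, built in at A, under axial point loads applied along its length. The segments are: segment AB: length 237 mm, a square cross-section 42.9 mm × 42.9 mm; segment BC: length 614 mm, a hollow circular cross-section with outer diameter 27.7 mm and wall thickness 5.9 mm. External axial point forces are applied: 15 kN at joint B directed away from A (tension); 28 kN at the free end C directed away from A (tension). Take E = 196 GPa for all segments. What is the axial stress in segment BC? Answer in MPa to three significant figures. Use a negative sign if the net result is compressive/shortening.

69.3 MPa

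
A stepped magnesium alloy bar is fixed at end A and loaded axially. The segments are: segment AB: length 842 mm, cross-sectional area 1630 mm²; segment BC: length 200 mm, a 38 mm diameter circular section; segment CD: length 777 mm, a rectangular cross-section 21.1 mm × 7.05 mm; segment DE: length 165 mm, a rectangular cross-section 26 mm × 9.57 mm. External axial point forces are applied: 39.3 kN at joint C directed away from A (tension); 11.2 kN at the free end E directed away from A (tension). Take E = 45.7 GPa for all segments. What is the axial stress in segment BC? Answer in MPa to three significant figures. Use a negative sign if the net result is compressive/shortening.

Internal axial forces (sectioning from the free end, tension +): N_DE = 11.2 kN, N_CD = 11.2 kN, N_BC = 50.5 kN, N_AB = 50.5 kN.
A_BC = 1134 mm².
σ_BC = N_BC/A_BC = 50500/1134 = 44.53 MPa.

44.5 MPa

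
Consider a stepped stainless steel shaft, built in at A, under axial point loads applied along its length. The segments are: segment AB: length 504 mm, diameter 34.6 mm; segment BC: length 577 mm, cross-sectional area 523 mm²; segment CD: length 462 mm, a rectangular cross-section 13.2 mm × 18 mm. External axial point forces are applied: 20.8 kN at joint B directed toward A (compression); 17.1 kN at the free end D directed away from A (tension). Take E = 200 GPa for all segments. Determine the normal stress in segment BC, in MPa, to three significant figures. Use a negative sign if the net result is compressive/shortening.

Internal axial forces (sectioning from the free end, tension +): N_CD = 17.1 kN, N_BC = 17.1 kN, N_AB = -3.7 kN.
σ_BC = N_BC/A_BC = 17100/523 = 32.7 MPa.

32.7 MPa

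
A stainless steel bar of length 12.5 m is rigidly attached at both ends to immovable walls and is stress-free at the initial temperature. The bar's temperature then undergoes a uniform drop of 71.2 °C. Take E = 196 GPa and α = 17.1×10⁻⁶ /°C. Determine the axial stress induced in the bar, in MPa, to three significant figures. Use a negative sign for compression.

239 MPa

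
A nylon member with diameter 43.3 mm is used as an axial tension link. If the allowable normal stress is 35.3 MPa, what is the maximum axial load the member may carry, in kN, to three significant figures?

A = 1473 mm².
P_max = σ_allow · A = 35.3 · 1473 = 51980 N = 51.98 kN.

52.0 kN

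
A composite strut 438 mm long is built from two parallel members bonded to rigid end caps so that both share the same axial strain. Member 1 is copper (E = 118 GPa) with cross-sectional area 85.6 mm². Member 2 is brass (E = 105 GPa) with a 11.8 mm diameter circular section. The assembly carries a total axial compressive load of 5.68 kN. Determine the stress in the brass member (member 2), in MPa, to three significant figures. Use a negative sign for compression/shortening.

-27.6 MPa

A_2 = 109.4 mm².
Equal strain + equilibrium ⇒ each member carries load in proportion to AE: A₁E₁ = 10100000 N, A₂E₂ = 11480000 N, ΣAE = 21580000 N.
σ₂ = P·E₂/ΣAE = -5680·105000/21580000 = -27.63 MPa.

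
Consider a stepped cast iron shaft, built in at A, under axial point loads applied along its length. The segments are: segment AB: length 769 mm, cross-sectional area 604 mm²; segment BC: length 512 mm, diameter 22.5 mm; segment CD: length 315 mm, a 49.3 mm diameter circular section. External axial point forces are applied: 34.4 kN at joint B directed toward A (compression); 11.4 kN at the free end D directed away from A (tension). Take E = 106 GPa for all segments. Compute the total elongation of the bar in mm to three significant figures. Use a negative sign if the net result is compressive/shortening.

Internal axial forces (sectioning from the free end, tension +): N_CD = 11.4 kN, N_BC = 11.4 kN, N_AB = -23 kN.
A_BC = 397.6 mm².
A_CD = 1909 mm².
δ_AB = -23000·769/(604·106000) = -0.2763 mm
δ_BC = 11400·512/(397.6·106000) = 0.1385 mm
δ_CD = 11400·315/(1909·106000) = 0.01775 mm
δ = Σδ_i = -0.12 mm.

-0.120 mm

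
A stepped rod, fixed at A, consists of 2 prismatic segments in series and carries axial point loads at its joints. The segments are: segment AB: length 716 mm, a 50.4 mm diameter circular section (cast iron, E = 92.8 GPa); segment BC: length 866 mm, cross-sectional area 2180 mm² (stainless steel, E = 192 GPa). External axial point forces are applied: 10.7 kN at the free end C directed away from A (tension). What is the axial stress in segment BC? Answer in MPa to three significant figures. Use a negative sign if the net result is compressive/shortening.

Internal axial forces (sectioning from the free end, tension +): N_BC = 10.7 kN, N_AB = 10.7 kN.
σ_BC = N_BC/A_BC = 10700/2180 = 4.908 MPa.

4.91 MPa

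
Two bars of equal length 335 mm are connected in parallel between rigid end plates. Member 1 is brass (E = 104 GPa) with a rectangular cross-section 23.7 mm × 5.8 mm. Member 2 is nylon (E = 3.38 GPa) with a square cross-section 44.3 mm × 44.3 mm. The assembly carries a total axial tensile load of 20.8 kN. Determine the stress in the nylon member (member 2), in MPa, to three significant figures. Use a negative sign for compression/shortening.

3.36 MPa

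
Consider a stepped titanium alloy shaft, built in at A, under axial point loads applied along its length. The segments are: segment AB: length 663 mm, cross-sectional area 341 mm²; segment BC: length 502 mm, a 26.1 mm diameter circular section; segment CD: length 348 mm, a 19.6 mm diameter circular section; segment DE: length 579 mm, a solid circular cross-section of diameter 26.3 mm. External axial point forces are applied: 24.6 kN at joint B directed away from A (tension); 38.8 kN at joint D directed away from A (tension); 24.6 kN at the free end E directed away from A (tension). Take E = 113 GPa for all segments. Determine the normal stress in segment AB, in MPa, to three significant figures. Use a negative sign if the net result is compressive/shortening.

258 MPa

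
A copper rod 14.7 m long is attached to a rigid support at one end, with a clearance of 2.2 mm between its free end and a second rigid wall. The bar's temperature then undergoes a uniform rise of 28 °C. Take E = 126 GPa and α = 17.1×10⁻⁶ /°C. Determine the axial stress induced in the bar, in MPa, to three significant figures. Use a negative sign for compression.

-41.5 MPa

Free thermal expansion αLΔT = 17.1e-6 · 14700 · 28 = 7.038 mm.
The walls engage after the gap closes; constrained expansion = 7.038 − 2.2 = 4.838 mm.
The walls impose strain ε = −(4.838)/14700 = -3.2914e-04; σ = Eε = 126000 · -3.2914e-04 = -41.47 MPa.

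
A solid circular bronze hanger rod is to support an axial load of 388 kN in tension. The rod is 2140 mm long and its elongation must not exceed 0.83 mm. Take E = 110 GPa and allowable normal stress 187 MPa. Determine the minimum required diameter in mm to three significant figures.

108 mm

Required area A ≥ P/σ_allow = 388000/187 = 2075 mm².
For a solid circular section, d ≥ √(4A/π) = 51.4 mm.
Elongation limit: A ≥ PL/(Eδ_allow) = 388000·2140/(110000·0.83) = 9094 mm² ⇒ d ≥ 107.6 mm.
The elongation limit governs.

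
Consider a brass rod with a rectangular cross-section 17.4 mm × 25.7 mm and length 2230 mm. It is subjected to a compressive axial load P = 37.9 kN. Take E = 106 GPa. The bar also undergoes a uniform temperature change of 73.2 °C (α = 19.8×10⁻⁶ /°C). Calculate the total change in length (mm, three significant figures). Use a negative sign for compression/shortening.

1.45 mm

A = 447.2 mm².
δ_mech = NL/(AE) = -37900·2230/(447.2·106000) = -1.783 mm.
δ_thermal = αLΔT = 19.8e-6·2230·73.2 = 3.232 mm.
δ = δ_mech + δ_thermal = 1.449 mm.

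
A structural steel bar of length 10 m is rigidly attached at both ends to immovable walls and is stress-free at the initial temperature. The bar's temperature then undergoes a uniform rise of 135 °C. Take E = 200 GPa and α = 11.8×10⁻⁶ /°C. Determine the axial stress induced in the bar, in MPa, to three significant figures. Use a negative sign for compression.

Free thermal expansion αLΔT = 11.8e-6 · 10000 · 135 = 15.93 mm.
The walls impose strain ε = −(15.93)/10000 = -1.5930e-03; σ = Eε = 200000 · -1.5930e-03 = -318.6 MPa.

-319 MPa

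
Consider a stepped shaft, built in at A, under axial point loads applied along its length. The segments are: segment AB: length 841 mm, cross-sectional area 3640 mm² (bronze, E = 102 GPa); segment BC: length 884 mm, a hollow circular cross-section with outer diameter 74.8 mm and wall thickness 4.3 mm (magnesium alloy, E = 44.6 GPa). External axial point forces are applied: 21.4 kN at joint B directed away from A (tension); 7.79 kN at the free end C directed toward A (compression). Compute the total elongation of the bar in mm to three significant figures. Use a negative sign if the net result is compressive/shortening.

Internal axial forces (sectioning from the free end, tension +): N_BC = -7.79 kN, N_AB = 13.61 kN.
A_BC = 952.4 mm².
δ_AB = 13610·841/(3640·102000) = 0.03083 mm
δ_BC = -7790·884/(952.4·44600) = -0.1621 mm
δ = Σδ_i = -0.1313 mm.

-0.131 mm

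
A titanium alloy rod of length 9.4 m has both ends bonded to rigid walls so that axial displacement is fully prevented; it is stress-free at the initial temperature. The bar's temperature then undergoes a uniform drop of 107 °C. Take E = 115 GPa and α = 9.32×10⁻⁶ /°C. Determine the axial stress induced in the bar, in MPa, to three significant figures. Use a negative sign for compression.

Free thermal expansion αLΔT = 9.32e-6 · 9400 · -107 = -9.374 mm.
The walls impose strain ε = −(-9.374)/9400 = 9.9724e-04; σ = Eε = 115000 · 9.9724e-04 = 114.7 MPa.

115 MPa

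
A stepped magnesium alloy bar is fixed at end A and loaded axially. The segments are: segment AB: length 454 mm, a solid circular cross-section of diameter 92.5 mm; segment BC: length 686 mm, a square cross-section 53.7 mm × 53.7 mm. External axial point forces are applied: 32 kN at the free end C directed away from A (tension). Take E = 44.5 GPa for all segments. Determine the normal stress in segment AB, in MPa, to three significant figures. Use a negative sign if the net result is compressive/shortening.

Internal axial forces (sectioning from the free end, tension +): N_BC = 32 kN, N_AB = 32 kN.
A_AB = 6720 mm².
σ_AB = N_AB/A_AB = 32000/6720 = 4.762 MPa.

4.76 MPa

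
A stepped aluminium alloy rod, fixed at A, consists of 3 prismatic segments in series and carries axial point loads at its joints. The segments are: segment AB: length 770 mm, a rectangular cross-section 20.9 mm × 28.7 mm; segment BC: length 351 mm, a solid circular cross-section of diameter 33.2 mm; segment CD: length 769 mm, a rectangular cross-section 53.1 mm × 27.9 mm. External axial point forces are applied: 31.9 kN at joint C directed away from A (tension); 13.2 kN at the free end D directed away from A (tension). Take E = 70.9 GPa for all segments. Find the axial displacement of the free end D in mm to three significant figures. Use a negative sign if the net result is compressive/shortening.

Internal axial forces (sectioning from the free end, tension +): N_CD = 13.2 kN, N_BC = 45.1 kN, N_AB = 45.1 kN.
A_AB = 599.8 mm².
A_BC = 865.7 mm².
A_CD = 1481 mm².
δ_AB = 45100·770/(599.8·70900) = 0.8166 mm
δ_BC = 45100·351/(865.7·70900) = 0.2579 mm
δ_CD = 13200·769/(1481·70900) = 0.09664 mm
δ = Σδ_i = 1.171 mm.

1.17 mm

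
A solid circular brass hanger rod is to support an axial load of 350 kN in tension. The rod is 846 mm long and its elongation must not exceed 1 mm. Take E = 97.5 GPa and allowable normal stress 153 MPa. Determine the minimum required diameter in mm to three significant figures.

62.2 mm

Required area A ≥ P/σ_allow = 350000/153 = 2288 mm².
For a solid circular section, d ≥ √(4A/π) = 53.97 mm.
Elongation limit: A ≥ PL/(Eδ_allow) = 350000·846/(97500·1) = 3037 mm² ⇒ d ≥ 62.18 mm.
The elongation limit governs.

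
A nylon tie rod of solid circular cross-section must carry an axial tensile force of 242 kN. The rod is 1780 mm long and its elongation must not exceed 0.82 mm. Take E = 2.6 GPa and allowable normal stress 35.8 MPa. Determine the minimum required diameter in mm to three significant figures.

Required area A ≥ P/σ_allow = 242000/35.8 = 6760 mm².
For a solid circular section, d ≥ √(4A/π) = 92.77 mm.
Elongation limit: A ≥ PL/(Eδ_allow) = 242000·1780/(2600·0.82) = 202000 mm² ⇒ d ≥ 507.2 mm.
The elongation limit governs.

507 mm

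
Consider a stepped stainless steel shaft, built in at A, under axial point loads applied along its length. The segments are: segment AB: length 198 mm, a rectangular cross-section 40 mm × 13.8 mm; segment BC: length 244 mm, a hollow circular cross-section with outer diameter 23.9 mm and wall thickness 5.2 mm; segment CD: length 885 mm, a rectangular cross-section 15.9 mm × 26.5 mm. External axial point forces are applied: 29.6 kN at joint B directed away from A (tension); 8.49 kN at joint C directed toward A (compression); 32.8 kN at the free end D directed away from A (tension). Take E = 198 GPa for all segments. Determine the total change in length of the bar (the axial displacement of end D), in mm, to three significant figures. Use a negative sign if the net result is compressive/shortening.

0.544 mm

Internal axial forces (sectioning from the free end, tension +): N_CD = 32.8 kN, N_BC = 24.31 kN, N_AB = 53.91 kN.
A_AB = 552 mm².
A_BC = 305.5 mm².
A_CD = 421.4 mm².
δ_AB = 53910·198/(552·198000) = 0.09766 mm
δ_BC = 24310·244/(305.5·198000) = 0.09807 mm
δ_CD = 32800·885/(421.4·198000) = 0.3479 mm
δ = Σδ_i = 0.5437 mm.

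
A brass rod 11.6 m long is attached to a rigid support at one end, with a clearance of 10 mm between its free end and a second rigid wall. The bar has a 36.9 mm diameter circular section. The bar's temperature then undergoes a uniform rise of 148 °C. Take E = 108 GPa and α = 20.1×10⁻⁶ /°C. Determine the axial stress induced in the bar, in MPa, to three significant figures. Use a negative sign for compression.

-228 MPa

Free thermal expansion αLΔT = 20.1e-6 · 11600 · 148 = 34.51 mm.
The walls engage after the gap closes; constrained expansion = 34.51 − 10 = 24.51 mm.
The walls impose strain ε = −(24.51)/11600 = -2.1127e-03; σ = Eε = 108000 · -2.1127e-03 = -228.2 MPa.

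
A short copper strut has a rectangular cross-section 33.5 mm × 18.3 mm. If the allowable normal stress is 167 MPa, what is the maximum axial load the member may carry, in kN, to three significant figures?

102 kN

A = 613.1 mm².
P_max = σ_allow · A = 167 · 613.1 = 102400 N = 102.4 kN.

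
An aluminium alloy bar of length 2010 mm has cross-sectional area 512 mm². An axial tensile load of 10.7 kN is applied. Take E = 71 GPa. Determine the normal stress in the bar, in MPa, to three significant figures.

20.9 MPa

σ = N/A = 10700/512 = 20.9 MPa.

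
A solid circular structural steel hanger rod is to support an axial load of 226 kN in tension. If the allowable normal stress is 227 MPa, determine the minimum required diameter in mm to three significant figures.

Required area A ≥ P/σ_allow = 226000/227 = 995.6 mm².
For a solid circular section, d ≥ √(4A/π) = 35.6 mm.

35.6 mm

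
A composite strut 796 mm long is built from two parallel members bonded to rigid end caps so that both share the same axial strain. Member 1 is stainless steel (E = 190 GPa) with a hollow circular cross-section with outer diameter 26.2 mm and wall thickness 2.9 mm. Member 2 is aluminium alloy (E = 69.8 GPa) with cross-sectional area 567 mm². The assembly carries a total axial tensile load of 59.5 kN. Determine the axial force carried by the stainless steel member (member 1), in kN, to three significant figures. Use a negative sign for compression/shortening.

A_1 = 212.3 mm².
Equal strain + equilibrium ⇒ each member carries load in proportion to AE: A₁E₁ = 40330000 N, A₂E₂ = 39580000 N, ΣAE = 79910000 N.
F₁ = P·A₁E₁/ΣAE = 59500·40330000/79910000 = 30030 N.

30.0 kN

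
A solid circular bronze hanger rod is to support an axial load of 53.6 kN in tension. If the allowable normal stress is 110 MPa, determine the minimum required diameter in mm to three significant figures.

24.9 mm

Required area A ≥ P/σ_allow = 53600/110 = 487.3 mm².
For a solid circular section, d ≥ √(4A/π) = 24.91 mm.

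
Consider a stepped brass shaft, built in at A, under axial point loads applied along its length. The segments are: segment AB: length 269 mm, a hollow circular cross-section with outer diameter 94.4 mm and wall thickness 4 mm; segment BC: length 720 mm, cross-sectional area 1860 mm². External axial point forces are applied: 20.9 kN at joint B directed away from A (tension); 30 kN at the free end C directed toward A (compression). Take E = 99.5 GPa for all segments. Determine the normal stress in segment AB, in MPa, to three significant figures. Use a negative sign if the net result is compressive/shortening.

Internal axial forces (sectioning from the free end, tension +): N_BC = -30 kN, N_AB = -9.1 kN.
A_AB = 1136 mm².
σ_AB = N_AB/A_AB = -9100/1136 = -8.011 MPa.

-8.01 MPa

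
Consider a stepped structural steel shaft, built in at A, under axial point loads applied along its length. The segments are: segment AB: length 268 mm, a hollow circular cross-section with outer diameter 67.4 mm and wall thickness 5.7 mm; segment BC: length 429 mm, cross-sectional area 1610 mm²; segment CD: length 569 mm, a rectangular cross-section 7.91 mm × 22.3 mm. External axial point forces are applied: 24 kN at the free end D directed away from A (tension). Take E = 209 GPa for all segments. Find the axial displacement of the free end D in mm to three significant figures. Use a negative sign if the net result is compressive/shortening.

0.429 mm

Internal axial forces (sectioning from the free end, tension +): N_CD = 24 kN, N_BC = 24 kN, N_AB = 24 kN.
A_AB = 1105 mm².
A_CD = 176.4 mm².
δ_AB = 24000·268/(1105·209000) = 0.02785 mm
δ_BC = 24000·429/(1610·209000) = 0.0306 mm
δ_CD = 24000·569/(176.4·209000) = 0.3704 mm
δ = Σδ_i = 0.4289 mm.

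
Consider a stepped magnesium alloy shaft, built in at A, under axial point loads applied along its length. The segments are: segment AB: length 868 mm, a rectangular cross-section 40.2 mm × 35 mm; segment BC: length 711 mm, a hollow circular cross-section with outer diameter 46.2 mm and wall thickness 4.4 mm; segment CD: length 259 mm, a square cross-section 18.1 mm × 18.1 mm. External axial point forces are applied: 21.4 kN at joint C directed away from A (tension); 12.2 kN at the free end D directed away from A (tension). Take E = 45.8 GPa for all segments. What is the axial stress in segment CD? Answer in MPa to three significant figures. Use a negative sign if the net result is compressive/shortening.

Internal axial forces (sectioning from the free end, tension +): N_CD = 12.2 kN, N_BC = 33.6 kN, N_AB = 33.6 kN.
A_CD = 327.6 mm².
σ_CD = N_CD/A_CD = 12200/327.6 = 37.24 MPa.

37.2 MPa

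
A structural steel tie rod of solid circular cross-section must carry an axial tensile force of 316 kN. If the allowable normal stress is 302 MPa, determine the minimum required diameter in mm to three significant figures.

Required area A ≥ P/σ_allow = 316000/302 = 1046 mm².
For a solid circular section, d ≥ √(4A/π) = 36.5 mm.

36.5 mm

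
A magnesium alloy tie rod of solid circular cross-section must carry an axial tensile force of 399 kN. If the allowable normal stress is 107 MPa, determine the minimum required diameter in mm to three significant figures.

68.9 mm

Required area A ≥ P/σ_allow = 399000/107 = 3729 mm².
For a solid circular section, d ≥ √(4A/π) = 68.9 mm.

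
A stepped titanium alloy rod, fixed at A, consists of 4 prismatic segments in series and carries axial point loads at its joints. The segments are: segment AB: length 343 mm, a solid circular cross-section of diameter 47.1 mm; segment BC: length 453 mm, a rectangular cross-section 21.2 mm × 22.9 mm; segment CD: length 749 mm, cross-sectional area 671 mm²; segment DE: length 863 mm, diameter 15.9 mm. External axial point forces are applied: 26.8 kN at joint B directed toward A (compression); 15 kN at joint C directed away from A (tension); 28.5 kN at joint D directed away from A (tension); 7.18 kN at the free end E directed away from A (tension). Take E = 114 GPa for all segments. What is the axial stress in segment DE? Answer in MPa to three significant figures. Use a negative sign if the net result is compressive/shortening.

Internal axial forces (sectioning from the free end, tension +): N_DE = 7.18 kN, N_CD = 35.68 kN, N_BC = 50.68 kN, N_AB = 23.88 kN.
A_DE = 198.6 mm².
σ_DE = N_DE/A_DE = 7180/198.6 = 36.16 MPa.

36.2 MPa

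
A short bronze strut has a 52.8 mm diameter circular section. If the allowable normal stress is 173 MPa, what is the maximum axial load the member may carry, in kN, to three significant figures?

379 kN

A = 2190 mm².
P_max = σ_allow · A = 173 · 2190 = 378800 N = 378.8 kN.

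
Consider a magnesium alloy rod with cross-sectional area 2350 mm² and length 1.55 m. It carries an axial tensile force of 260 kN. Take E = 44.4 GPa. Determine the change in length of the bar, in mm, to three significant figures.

3.86 mm

δ_mech = NL/(AE) = 260000·1550/(2350·44400) = 3.862 mm.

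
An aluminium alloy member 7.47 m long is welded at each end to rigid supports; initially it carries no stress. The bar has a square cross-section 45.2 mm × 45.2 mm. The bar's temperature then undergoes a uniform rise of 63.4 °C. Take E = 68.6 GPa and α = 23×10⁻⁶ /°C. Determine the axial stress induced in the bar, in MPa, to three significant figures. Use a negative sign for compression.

-100 MPa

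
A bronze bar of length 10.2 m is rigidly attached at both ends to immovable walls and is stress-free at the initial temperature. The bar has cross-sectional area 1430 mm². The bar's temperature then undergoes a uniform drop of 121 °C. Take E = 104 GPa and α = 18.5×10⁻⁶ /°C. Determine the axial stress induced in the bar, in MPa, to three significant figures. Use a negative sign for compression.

233 MPa

Free thermal expansion αLΔT = 18.5e-6 · 10200 · -121 = -22.83 mm.
The walls impose strain ε = −(-22.83)/10200 = 2.2385e-03; σ = Eε = 104000 · 2.2385e-03 = 232.8 MPa.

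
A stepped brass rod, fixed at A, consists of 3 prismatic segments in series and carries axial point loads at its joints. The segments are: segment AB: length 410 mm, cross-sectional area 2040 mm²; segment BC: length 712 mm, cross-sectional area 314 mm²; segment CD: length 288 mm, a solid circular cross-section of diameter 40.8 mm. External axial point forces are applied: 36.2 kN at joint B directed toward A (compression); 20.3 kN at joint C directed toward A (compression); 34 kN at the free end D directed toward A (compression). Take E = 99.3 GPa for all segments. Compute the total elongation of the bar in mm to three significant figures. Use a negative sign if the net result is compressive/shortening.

-1.50 mm

Internal axial forces (sectioning from the free end, tension +): N_CD = -34 kN, N_BC = -54.3 kN, N_AB = -90.5 kN.
A_CD = 1307 mm².
δ_AB = -90500·410/(2040·99300) = -0.1832 mm
δ_BC = -54300·712/(314·99300) = -1.24 mm
δ_CD = -34000·288/(1307·99300) = -0.07542 mm
δ = Σδ_i = -1.499 mm.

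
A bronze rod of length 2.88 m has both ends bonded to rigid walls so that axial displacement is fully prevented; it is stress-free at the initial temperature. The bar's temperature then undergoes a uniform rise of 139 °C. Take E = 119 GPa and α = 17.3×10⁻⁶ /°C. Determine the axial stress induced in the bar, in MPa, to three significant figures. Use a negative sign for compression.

-286 MPa

Free thermal expansion αLΔT = 17.3e-6 · 2880 · 139 = 6.926 mm.
The walls impose strain ε = −(6.926)/2880 = -2.4047e-03; σ = Eε = 119000 · -2.4047e-03 = -286.2 MPa.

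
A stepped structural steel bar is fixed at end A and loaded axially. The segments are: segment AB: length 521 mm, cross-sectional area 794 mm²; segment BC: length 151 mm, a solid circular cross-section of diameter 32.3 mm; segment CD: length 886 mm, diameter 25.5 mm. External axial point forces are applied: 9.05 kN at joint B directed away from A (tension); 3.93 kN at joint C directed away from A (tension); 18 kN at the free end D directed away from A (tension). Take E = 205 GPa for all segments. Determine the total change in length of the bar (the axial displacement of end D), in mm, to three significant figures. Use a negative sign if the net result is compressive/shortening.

0.271 mm

Internal axial forces (sectioning from the free end, tension +): N_CD = 18 kN, N_BC = 21.93 kN, N_AB = 30.98 kN.
A_BC = 819.4 mm².
A_CD = 510.7 mm².
δ_AB = 30980·521/(794·205000) = 0.09916 mm
δ_BC = 21930·151/(819.4·205000) = 0.01971 mm
δ_CD = 18000·886/(510.7·205000) = 0.1523 mm
δ = Σδ_i = 0.2712 mm.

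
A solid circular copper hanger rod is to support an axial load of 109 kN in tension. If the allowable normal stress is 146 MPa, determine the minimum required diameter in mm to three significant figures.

Required area A ≥ P/σ_allow = 109000/146 = 746.6 mm².
For a solid circular section, d ≥ √(4A/π) = 30.83 mm.

30.8 mm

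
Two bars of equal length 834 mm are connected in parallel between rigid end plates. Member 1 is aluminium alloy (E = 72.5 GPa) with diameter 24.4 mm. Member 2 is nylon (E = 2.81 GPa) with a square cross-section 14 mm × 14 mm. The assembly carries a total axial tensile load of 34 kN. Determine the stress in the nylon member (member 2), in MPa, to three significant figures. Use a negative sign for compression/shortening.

A_1 = 467.6 mm².
A_2 = 196 mm².
Equal strain + equilibrium ⇒ each member carries load in proportion to AE: A₁E₁ = 33900000 N, A₂E₂ = 550800 N, ΣAE = 34450000 N.
σ₂ = P·E₂/ΣAE = 34000·2810/34450000 = 2.773 MPa.

2.77 MPa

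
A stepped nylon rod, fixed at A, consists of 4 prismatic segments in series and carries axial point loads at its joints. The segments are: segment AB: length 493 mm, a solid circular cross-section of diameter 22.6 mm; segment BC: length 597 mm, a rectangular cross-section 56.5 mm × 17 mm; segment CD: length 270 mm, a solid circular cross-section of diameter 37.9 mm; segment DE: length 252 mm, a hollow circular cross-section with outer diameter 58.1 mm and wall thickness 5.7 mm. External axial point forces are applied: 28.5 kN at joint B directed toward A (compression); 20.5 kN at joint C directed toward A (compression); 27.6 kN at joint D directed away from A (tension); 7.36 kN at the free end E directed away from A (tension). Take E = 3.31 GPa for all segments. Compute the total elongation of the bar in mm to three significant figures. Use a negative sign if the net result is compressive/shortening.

0.627 mm

Internal axial forces (sectioning from the free end, tension +): N_DE = 7.36 kN, N_CD = 34.96 kN, N_BC = 14.46 kN, N_AB = -14.04 kN.
A_AB = 401.1 mm².
A_BC = 960.5 mm².
A_CD = 1128 mm².
A_DE = 938.3 mm².
δ_AB = -14040·493/(401.1·3310) = -5.213 mm
δ_BC = 14460·597/(960.5·3310) = 2.715 mm
δ_CD = 34960·270/(1128·3310) = 2.528 mm
δ_DE = 7360·252/(938.3·3310) = 0.5972 mm
δ = Σδ_i = 0.6273 mm.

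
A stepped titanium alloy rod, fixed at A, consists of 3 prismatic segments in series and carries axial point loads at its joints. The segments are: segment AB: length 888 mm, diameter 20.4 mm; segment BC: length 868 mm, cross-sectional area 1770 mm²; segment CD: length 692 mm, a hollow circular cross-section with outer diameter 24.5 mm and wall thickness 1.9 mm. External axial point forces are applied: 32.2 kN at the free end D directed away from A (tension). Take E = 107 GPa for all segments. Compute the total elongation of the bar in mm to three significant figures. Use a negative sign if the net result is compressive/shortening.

2.51 mm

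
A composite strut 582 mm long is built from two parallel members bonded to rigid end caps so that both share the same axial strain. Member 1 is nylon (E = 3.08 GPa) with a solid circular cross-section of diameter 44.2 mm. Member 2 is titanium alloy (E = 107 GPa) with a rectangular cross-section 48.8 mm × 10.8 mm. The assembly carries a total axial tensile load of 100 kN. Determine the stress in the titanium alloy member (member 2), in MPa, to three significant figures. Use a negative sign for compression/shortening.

175 MPa

A_1 = 1534 mm².
A_2 = 527 mm².
Equal strain + equilibrium ⇒ each member carries load in proportion to AE: A₁E₁ = 4726000 N, A₂E₂ = 56390000 N, ΣAE = 61120000 N.
σ₂ = P·E₂/ΣAE = 100000·107000/61120000 = 175.1 MPa.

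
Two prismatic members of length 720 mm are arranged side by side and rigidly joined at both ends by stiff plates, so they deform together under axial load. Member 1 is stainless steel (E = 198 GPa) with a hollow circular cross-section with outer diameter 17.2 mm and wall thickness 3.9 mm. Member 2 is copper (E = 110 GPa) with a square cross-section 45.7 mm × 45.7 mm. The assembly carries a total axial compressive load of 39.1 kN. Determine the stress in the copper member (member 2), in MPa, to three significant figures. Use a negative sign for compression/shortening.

-16.4 MPa

A_1 = 163 mm².
A_2 = 2088 mm².
Equal strain + equilibrium ⇒ each member carries load in proportion to AE: A₁E₁ = 32260000 N, A₂E₂ = 229700000 N, ΣAE = 262000000 N.
σ₂ = P·E₂/ΣAE = -39100·110000/262000000 = -16.42 MPa.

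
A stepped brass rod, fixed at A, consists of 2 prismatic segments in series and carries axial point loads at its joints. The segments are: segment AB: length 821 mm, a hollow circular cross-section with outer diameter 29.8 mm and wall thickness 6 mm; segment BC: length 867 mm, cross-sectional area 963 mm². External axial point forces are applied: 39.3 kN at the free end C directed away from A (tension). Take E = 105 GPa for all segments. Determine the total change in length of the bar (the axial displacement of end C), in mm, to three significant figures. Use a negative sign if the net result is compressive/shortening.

1.02 mm

Internal axial forces (sectioning from the free end, tension +): N_BC = 39.3 kN, N_AB = 39.3 kN.
A_AB = 448.6 mm².
δ_AB = 39300·821/(448.6·105000) = 0.685 mm
δ_BC = 39300·867/(963·105000) = 0.337 mm
δ = Σδ_i = 1.022 mm.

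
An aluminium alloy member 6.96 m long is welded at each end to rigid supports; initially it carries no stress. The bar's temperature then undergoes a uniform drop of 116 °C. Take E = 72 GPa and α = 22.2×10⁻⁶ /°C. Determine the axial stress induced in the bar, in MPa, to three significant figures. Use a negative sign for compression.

Free thermal expansion αLΔT = 22.2e-6 · 6960 · -116 = -17.92 mm.
The walls impose strain ε = −(-17.92)/6960 = 2.5752e-03; σ = Eε = 72000 · 2.5752e-03 = 185.4 MPa.

185 MPa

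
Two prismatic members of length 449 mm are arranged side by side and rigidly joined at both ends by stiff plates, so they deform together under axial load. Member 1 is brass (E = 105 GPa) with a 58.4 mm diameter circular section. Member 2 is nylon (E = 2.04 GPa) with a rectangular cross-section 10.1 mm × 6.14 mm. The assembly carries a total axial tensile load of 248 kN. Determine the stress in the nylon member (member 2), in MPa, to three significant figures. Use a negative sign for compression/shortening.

1.80 MPa

A_1 = 2679 mm².
A_2 = 62.01 mm².
Equal strain + equilibrium ⇒ each member carries load in proportion to AE: A₁E₁ = 281300000 N, A₂E₂ = 126500 N, ΣAE = 281400000 N.
σ₂ = P·E₂/ΣAE = 248000·2040/281400000 = 1.798 MPa.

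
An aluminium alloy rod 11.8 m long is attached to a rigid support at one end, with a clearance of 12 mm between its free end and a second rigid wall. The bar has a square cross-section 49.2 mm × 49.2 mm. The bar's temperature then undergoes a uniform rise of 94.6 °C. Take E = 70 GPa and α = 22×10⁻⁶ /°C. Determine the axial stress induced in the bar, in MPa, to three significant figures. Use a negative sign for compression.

-74.5 MPa

Free thermal expansion αLΔT = 22e-6 · 11800 · 94.6 = 24.56 mm.
The walls engage after the gap closes; constrained expansion = 24.56 − 12 = 12.56 mm.
The walls impose strain ε = −(12.56)/11800 = -1.0643e-03; σ = Eε = 70000 · -1.0643e-03 = -74.5 MPa.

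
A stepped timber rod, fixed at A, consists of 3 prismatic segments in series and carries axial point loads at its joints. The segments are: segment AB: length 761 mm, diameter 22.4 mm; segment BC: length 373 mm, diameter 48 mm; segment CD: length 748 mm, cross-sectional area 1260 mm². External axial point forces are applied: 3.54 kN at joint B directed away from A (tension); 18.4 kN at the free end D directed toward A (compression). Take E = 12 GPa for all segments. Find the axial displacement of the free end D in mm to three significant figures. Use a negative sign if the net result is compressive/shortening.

-3.62 mm

Internal axial forces (sectioning from the free end, tension +): N_CD = -18.4 kN, N_BC = -18.4 kN, N_AB = -14.86 kN.
A_AB = 394.1 mm².
A_BC = 1810 mm².
δ_AB = -14860·761/(394.1·12000) = -2.391 mm
δ_BC = -18400·373/(1810·12000) = -0.3161 mm
δ_CD = -18400·748/(1260·12000) = -0.9103 mm
δ = Σδ_i = -3.618 mm.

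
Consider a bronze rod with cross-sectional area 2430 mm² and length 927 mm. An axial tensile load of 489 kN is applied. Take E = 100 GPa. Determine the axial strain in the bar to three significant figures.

0.00201

σ = N/A = 201.2 MPa; ε = σ/E = 201.2/100000 = 2.012e-03.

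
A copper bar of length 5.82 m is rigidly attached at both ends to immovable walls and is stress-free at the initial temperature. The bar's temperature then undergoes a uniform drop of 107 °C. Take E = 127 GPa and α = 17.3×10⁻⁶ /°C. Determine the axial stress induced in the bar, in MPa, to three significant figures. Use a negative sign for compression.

235 MPa

Free thermal expansion αLΔT = 17.3e-6 · 5820 · -107 = -10.77 mm.
The walls impose strain ε = −(-10.77)/5820 = 1.8511e-03; σ = Eε = 127000 · 1.8511e-03 = 235.1 MPa.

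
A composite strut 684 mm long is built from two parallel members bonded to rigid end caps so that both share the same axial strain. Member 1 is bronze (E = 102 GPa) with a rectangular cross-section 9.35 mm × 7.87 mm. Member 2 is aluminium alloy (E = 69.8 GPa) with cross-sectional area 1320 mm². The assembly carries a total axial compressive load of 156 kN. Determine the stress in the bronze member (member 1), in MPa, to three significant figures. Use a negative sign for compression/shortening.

-160 MPa

A_1 = 73.58 mm².
Equal strain + equilibrium ⇒ each member carries load in proportion to AE: A₁E₁ = 7506000 N, A₂E₂ = 92140000 N, ΣAE = 99640000 N.
σ₁ = P·E₁/ΣAE = -156000·102000/99640000 = -159.7 MPa.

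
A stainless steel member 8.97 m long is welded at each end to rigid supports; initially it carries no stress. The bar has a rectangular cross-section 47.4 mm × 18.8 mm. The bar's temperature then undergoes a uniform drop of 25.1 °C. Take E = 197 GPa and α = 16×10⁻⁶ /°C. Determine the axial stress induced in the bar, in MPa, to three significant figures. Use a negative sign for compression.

Free thermal expansion αLΔT = 16e-6 · 8970 · -25.1 = -3.602 mm.
The walls impose strain ε = −(-3.602)/8970 = 4.0160e-04; σ = Eε = 197000 · 4.0160e-04 = 79.12 MPa.

79.1 MPa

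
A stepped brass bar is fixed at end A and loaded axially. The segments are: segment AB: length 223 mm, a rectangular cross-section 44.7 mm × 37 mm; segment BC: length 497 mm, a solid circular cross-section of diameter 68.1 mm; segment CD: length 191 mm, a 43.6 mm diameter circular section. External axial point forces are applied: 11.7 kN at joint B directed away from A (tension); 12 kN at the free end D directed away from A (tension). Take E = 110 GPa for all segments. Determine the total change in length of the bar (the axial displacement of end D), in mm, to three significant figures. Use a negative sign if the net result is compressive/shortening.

Internal axial forces (sectioning from the free end, tension +): N_CD = 12 kN, N_BC = 12 kN, N_AB = 23.7 kN.
A_AB = 1654 mm².
A_BC = 3642 mm².
A_CD = 1493 mm².
δ_AB = 23700·223/(1654·110000) = 0.02905 mm
δ_BC = 12000·497/(3642·110000) = 0.01489 mm
δ_CD = 12000·191/(1493·110000) = 0.01396 mm
δ = Σδ_i = 0.05789 mm.

0.0579 mm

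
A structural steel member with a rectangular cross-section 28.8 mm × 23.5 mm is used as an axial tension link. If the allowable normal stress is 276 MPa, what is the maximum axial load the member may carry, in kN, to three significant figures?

A = 676.8 mm².
P_max = σ_allow · A = 276 · 676.8 = 186800 N = 186.8 kN.

187 kN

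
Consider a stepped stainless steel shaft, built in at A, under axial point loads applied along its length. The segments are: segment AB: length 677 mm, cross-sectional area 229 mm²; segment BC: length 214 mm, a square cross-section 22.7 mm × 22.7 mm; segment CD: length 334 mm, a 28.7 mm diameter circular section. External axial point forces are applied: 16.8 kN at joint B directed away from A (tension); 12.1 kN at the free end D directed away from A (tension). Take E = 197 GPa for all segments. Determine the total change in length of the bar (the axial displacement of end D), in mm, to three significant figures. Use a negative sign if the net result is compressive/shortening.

0.491 mm

Internal axial forces (sectioning from the free end, tension +): N_CD = 12.1 kN, N_BC = 12.1 kN, N_AB = 28.9 kN.
A_BC = 515.3 mm².
A_CD = 646.9 mm².
δ_AB = 28900·677/(229·197000) = 0.4337 mm
δ_BC = 12100·214/(515.3·197000) = 0.02551 mm
δ_CD = 12100·334/(646.9·197000) = 0.03171 mm
δ = Σδ_i = 0.4909 mm.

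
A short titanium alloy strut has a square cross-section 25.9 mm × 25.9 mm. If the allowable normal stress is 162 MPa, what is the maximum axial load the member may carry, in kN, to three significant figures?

109 kN

A = 670.8 mm².
P_max = σ_allow · A = 162 · 670.8 = 108700 N = 108.7 kN.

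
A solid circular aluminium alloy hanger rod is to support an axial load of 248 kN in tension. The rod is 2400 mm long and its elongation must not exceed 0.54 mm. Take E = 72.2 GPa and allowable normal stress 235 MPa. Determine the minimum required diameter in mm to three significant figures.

Required area A ≥ P/σ_allow = 248000/235 = 1055 mm².
For a solid circular section, d ≥ √(4A/π) = 36.66 mm.
Elongation limit: A ≥ PL/(Eδ_allow) = 248000·2400/(72200·0.54) = 15270 mm² ⇒ d ≥ 139.4 mm.
The elongation limit governs.

139 mm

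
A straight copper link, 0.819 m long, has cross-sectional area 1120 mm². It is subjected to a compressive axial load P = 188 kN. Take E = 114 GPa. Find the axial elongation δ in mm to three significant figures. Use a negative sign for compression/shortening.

δ_mech = NL/(AE) = -188000·819/(1120·114000) = -1.206 mm.

-1.21 mm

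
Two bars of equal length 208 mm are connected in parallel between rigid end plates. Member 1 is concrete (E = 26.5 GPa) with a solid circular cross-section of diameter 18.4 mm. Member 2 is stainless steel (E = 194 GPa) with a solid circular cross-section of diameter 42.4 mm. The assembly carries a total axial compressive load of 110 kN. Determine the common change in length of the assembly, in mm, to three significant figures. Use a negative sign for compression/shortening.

-0.0814 mm

A_1 = 265.9 mm².
A_2 = 1412 mm².
Equal strain + equilibrium ⇒ each member carries load in proportion to AE: A₁E₁ = 7046000 N, A₂E₂ = 273900000 N, ΣAE = 281000000 N.
δ = PL/ΣAE = -110000·208/281000000 = -0.08143 mm.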